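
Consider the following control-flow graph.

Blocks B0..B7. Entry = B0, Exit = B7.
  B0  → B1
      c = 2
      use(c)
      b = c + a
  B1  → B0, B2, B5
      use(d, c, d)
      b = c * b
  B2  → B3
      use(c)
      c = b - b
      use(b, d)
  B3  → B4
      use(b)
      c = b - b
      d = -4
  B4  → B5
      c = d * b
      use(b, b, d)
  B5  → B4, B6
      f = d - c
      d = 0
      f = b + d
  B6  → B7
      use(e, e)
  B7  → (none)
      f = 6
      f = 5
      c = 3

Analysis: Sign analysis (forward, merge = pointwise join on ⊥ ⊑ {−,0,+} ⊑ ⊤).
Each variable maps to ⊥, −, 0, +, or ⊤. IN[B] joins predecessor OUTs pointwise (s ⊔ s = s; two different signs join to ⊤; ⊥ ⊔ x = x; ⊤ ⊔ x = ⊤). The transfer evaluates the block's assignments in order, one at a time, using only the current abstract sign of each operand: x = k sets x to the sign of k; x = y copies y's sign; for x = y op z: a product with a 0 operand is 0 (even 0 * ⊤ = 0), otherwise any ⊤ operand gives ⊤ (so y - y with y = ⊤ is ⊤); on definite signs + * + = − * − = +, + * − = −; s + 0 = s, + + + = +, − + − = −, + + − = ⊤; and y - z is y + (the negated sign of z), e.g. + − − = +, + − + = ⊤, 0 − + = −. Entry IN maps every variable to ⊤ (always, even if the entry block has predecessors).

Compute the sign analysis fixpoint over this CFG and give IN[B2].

Answer: {a: ⊤, b: ⊤, c: +, d: ⊤, e: ⊤, f: ⊤}

Trace:
Per-block solution:
  B0:  IN=(all ⊤)  OUT={c:+; rest ⊤}
  B1:  IN={c:+; rest ⊤}  OUT={c:+; rest ⊤}
  B2:  IN={c:+; rest ⊤}  OUT=(all ⊤)
  B3:  IN=(all ⊤)  OUT={d:-; rest ⊤}
  B4:  IN=(all ⊤)  OUT=(all ⊤)
  B5:  IN=(all ⊤)  OUT={d:0; rest ⊤}
  B6:  IN={d:0; rest ⊤}  OUT={d:0; rest ⊤}
  B7:  IN={d:0; rest ⊤}  OUT={c:+, d:0, f:+; rest ⊤}

Merge at B2: IN[B2] = OUT[B1] = {a: ⊤, b: ⊤, c: +, d: ⊤, e: ⊤, f: ⊤}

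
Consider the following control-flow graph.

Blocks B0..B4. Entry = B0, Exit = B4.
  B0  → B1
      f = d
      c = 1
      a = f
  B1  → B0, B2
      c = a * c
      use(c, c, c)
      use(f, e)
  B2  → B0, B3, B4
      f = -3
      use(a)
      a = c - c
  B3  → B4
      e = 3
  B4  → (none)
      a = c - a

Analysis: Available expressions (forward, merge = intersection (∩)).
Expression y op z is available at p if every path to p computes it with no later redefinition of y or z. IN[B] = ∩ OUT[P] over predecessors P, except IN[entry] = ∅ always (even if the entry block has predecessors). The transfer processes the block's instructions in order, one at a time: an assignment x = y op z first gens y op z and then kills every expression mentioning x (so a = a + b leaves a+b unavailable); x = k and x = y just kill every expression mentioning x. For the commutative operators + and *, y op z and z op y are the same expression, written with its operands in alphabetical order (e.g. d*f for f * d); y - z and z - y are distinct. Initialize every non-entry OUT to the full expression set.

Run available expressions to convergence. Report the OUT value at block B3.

Answer: {c-c}

Derivation:
Per-block solution:
  B0:   IN={}   OUT={}
  B1:   IN={}   OUT={}
  B2:   IN={}   OUT={c-c}
  B3:   IN={c-c}   OUT={c-c}
  B4:   IN={c-c}   OUT={c-c}

Merge at B3: IN[B3] = OUT[B2] = {c-c}
Applying B3's transfer function to that IN value gives OUT[B3] (row B3 above).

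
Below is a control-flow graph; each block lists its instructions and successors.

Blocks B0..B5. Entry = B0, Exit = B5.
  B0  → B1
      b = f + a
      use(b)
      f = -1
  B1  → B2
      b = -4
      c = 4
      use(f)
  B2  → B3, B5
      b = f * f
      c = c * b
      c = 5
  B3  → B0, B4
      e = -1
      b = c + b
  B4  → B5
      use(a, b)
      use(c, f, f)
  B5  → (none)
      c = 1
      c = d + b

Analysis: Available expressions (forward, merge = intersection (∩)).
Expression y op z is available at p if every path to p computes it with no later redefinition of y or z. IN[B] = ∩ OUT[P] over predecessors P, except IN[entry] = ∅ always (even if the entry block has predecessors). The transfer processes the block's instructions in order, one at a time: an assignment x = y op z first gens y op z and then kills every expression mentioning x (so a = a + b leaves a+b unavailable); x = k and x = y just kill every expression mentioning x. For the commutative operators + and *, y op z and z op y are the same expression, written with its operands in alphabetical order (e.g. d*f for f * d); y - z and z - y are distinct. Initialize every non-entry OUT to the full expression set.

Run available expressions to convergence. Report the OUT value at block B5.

Converged values:
  B0: | IN={} | OUT={}
  B1: | IN={} | OUT={}
  B2: | IN={} | OUT={f*f}
  B3: | IN={f*f} | OUT={f*f}
  B4: | IN={f*f} | OUT={f*f}
  B5: | IN={f*f} | OUT={b+d, f*f}

Merge at B5: IN[B5] = OUT[B2] ∩ OUT[B4] = {f*f}
Applying B5's transfer function to that IN value gives OUT[B5] (row B5 above).

Answer: {b+d, f*f}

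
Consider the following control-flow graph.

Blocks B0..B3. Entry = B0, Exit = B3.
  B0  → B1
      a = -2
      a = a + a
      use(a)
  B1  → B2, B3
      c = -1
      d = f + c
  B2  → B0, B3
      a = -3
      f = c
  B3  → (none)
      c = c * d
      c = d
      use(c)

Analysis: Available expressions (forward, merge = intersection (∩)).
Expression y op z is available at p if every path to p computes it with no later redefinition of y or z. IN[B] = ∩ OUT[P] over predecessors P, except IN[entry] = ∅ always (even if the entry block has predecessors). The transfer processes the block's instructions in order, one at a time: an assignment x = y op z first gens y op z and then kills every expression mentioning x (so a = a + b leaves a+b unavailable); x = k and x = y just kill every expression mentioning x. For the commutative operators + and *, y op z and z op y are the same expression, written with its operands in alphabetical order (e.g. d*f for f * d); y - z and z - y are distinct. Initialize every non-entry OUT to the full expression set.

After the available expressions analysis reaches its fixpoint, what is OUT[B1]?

Converged values:
  B0:   IN={}   OUT={}
  B1:   IN={}   OUT={c+f}
  B2:   IN={c+f}   OUT={}
  B3:   IN={}   OUT={}

Merge at B1: IN[B1] = OUT[B0] = {}
Applying B1's transfer function to that IN value gives OUT[B1] (row B1 above).

Answer: {c+f}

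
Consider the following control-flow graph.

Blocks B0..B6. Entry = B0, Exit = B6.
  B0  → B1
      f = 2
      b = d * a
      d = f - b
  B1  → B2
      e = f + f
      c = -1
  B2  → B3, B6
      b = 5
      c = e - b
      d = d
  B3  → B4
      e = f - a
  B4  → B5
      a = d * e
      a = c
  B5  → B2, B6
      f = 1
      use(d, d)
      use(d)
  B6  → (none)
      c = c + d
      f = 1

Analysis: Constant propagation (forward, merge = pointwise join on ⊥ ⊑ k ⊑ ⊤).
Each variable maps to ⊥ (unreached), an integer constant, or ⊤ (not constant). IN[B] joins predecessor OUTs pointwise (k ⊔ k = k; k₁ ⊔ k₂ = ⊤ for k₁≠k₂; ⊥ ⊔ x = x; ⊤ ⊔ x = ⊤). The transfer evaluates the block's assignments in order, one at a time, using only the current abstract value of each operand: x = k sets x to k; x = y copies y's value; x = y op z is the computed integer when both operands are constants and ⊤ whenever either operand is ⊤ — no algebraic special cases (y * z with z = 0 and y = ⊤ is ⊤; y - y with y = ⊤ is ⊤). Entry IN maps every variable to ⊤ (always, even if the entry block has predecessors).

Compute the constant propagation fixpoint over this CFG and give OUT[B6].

Fixpoint table:
  B0:   IN=(all ⊤)   OUT={f:2; rest ⊤}
  B1:   IN={f:2; rest ⊤}   OUT={c:-1, e:4, f:2; rest ⊤}
  B2:   IN=(all ⊤)   OUT={b:5; rest ⊤}
  B3:   IN={b:5; rest ⊤}   OUT={b:5; rest ⊤}
  B4:   IN={b:5; rest ⊤}   OUT={b:5; rest ⊤}
  B5:   IN={b:5; rest ⊤}   OUT={b:5, f:1; rest ⊤}
  B6:   IN={b:5; rest ⊤}   OUT={b:5, f:1; rest ⊤}

Merge at B6: IN[B6] = OUT[B2] ⊔ OUT[B5] = {a: ⊤, b: 5, c: ⊤, d: ⊤, e: ⊤, f: ⊤}
Applying B6's transfer function to that IN value gives OUT[B6] (row B6 above).

Answer: {a: ⊤, b: 5, c: ⊤, d: ⊤, e: ⊤, f: 1}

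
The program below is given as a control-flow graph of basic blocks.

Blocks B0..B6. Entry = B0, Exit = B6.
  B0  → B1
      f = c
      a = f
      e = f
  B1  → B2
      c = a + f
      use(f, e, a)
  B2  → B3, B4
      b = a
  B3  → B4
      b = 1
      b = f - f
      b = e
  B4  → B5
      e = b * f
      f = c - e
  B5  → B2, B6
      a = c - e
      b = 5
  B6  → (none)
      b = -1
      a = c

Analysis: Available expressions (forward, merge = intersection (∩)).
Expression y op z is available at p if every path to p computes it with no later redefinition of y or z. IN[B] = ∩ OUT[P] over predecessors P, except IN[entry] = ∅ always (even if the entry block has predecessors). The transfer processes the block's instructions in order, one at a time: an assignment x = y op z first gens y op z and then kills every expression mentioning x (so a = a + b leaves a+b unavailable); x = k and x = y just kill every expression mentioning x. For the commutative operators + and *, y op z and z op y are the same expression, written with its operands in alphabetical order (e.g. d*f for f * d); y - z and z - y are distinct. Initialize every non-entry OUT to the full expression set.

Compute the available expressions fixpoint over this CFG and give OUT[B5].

Converged values:
  B0: | IN={} | OUT={}
  B1: | IN={} | OUT={a+f}
  B2: | IN={} | OUT={}
  B3: | IN={} | OUT={f-f}
  B4: | IN={} | OUT={c-e}
  B5: | IN={c-e} | OUT={c-e}
  B6: | IN={c-e} | OUT={c-e}

Merge at B5: IN[B5] = OUT[B4] = {c-e}
Applying B5's transfer function to that IN value gives OUT[B5] (row B5 above).

Answer: {c-e}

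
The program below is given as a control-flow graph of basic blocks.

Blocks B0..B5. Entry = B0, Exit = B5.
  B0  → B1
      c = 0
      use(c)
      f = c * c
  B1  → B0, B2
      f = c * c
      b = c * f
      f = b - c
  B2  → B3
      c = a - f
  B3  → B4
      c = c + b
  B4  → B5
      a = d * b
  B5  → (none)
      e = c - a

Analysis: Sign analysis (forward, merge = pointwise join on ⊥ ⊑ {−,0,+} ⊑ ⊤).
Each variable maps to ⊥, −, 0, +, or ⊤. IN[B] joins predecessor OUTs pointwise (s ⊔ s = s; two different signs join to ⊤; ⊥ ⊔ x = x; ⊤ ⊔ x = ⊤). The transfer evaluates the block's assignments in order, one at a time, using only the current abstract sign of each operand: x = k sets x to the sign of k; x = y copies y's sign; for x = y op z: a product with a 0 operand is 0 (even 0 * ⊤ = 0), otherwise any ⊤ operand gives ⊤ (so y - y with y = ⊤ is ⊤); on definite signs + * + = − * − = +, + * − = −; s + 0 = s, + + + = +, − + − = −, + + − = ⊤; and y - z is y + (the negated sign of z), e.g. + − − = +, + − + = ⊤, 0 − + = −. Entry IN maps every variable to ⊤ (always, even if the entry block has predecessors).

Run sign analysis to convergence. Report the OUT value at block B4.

Answer: {a: 0, b: 0, c: ⊤, d: ⊤, e: ⊤, f: 0}

Trace:
Converged values:
  B0:   IN=(all ⊤)   OUT={c:0, f:0; rest ⊤}
  B1:   IN={c:0, f:0; rest ⊤}   OUT={b:0, c:0, f:0; rest ⊤}
  B2:   IN={b:0, c:0, f:0; rest ⊤}   OUT={b:0, f:0; rest ⊤}
  B3:   IN={b:0, f:0; rest ⊤}   OUT={b:0, f:0; rest ⊤}
  B4:   IN={b:0, f:0; rest ⊤}   OUT={a:0, b:0, f:0; rest ⊤}
  B5:   IN={a:0, b:0, f:0; rest ⊤}   OUT={a:0, b:0, f:0; rest ⊤}

Merge at B4: IN[B4] = OUT[B3] = {a: ⊤, b: 0, c: ⊤, d: ⊤, e: ⊤, f: 0}
Applying B4's transfer function to that IN value gives OUT[B4] (row B4 above).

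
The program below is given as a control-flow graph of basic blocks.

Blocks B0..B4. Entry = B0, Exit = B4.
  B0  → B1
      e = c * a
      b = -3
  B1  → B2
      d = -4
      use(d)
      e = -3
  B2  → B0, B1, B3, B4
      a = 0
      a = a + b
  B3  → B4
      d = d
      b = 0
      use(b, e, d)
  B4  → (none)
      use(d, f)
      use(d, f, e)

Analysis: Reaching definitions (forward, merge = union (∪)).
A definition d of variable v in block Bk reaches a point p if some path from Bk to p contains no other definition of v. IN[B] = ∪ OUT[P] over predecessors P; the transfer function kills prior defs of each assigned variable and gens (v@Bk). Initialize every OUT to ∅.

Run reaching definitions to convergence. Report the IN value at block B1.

Answer: {a@B2, b@B0, d@B1, e@B0, e@B1}

Trace:
Converged values:
  B0: | IN={a@B2, b@B0, d@B1, e@B1} | OUT={a@B2, b@B0, d@B1, e@B0}
  B1: | IN={a@B2, b@B0, d@B1, e@B0, e@B1} | OUT={a@B2, b@B0, d@B1, e@B1}
  B2: | IN={a@B2, b@B0, d@B1, e@B1} | OUT={a@B2, b@B0, d@B1, e@B1}
  B3: | IN={a@B2, b@B0, d@B1, e@B1} | OUT={a@B2, b@B3, d@B3, e@B1}
  B4: | IN={a@B2, b@B0, b@B3, d@B1, d@B3, e@B1} | OUT={a@B2, b@B0, b@B3, d@B1, d@B3, e@B1}

Merge at B1: IN[B1] = OUT[B0] ⊔ OUT[B2] = {a@B2, b@B0, d@B1, e@B0, e@B1}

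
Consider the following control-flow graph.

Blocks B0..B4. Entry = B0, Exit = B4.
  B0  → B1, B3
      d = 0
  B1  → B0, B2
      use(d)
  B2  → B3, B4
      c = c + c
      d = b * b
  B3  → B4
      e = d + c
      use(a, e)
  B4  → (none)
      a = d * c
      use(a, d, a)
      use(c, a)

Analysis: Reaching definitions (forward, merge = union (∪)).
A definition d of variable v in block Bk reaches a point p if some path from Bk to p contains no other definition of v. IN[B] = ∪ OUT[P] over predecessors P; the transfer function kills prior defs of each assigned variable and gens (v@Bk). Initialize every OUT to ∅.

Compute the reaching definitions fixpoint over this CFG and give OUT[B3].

Answer: {c@B2, d@B0, d@B2, e@B3}

Working:
Fixpoint table:
  B0:   IN={d@B0}   OUT={d@B0}
  B1:   IN={d@B0}   OUT={d@B0}
  B2:   IN={d@B0}   OUT={c@B2, d@B2}
  B3:   IN={c@B2, d@B0, d@B2}   OUT={c@B2, d@B0, d@B2, e@B3}
  B4:   IN={c@B2, d@B0, d@B2, e@B3}   OUT={a@B4, c@B2, d@B0, d@B2, e@B3}

Merge at B3: IN[B3] = OUT[B0] ⊔ OUT[B2] = {c@B2, d@B0, d@B2}
Applying B3's transfer function to that IN value gives OUT[B3] (row B3 above).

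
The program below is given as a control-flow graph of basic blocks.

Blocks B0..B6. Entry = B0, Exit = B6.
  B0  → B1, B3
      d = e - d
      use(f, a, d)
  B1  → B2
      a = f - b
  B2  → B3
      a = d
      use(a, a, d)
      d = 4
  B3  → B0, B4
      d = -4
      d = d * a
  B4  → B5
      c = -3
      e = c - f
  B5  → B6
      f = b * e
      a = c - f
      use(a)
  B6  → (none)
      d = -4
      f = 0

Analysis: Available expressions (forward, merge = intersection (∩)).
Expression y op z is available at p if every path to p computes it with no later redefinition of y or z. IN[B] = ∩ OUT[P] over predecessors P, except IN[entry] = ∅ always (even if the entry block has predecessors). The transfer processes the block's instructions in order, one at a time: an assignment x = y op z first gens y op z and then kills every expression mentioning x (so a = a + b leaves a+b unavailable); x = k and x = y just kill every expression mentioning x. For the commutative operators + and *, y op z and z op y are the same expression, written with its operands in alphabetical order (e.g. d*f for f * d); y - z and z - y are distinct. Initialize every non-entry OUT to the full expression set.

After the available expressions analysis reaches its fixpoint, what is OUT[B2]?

Answer: {f-b}

Derivation:
Fixpoint table:
  B0: | IN={} | OUT={}
  B1: | IN={} | OUT={f-b}
  B2: | IN={f-b} | OUT={f-b}
  B3: | IN={} | OUT={}
  B4: | IN={} | OUT={c-f}
  B5: | IN={c-f} | OUT={b*e, c-f}
  B6: | IN={b*e, c-f} | OUT={b*e}

Merge at B2: IN[B2] = OUT[B1] = {f-b}
Applying B2's transfer function to that IN value gives OUT[B2] (row B2 above).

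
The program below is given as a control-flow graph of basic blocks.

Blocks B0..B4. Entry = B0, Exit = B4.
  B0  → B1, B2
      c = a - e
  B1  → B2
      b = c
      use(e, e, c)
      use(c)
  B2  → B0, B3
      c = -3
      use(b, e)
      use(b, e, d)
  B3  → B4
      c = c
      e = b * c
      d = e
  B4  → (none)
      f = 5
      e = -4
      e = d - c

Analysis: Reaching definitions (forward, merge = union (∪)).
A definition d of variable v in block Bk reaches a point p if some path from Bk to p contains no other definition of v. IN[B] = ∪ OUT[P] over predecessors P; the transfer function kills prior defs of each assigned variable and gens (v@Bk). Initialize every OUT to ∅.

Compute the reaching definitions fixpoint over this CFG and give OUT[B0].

Answer: {b@B1, c@B0}

Working:
Per-block solution:
  B0: | IN={b@B1, c@B2} | OUT={b@B1, c@B0}
  B1: | IN={b@B1, c@B0} | OUT={b@B1, c@B0}
  B2: | IN={b@B1, c@B0} | OUT={b@B1, c@B2}
  B3: | IN={b@B1, c@B2} | OUT={b@B1, c@B3, d@B3, e@B3}
  B4: | IN={b@B1, c@B3, d@B3, e@B3} | OUT={b@B1, c@B3, d@B3, e@B4, f@B4}

Merge at B0 (entry node, so the boundary value {} is joined with the incoming edge(s)): IN[B0] = {} ⊔ OUT[B2] = {b@B1, c@B2}
Applying B0's transfer function to that IN value gives OUT[B0] (row B0 above).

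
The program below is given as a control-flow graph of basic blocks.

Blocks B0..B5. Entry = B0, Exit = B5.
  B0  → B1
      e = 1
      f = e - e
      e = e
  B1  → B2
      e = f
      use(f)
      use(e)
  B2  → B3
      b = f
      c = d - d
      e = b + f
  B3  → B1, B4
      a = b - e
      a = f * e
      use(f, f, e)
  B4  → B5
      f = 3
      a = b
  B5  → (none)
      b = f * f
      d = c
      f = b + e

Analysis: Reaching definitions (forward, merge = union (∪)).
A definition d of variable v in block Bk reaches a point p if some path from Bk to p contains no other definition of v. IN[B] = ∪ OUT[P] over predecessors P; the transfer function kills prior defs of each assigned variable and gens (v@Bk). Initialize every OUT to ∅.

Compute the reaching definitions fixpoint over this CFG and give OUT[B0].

Answer: {e@B0, f@B0}

Derivation:
Per-block solution:
  B0: | IN={} | OUT={e@B0, f@B0}
  B1: | IN={a@B3, b@B2, c@B2, e@B0, e@B2, f@B0} | OUT={a@B3, b@B2, c@B2, e@B1, f@B0}
  B2: | IN={a@B3, b@B2, c@B2, e@B1, f@B0} | OUT={a@B3, b@B2, c@B2, e@B2, f@B0}
  B3: | IN={a@B3, b@B2, c@B2, e@B2, f@B0} | OUT={a@B3, b@B2, c@B2, e@B2, f@B0}
  B4: | IN={a@B3, b@B2, c@B2, e@B2, f@B0} | OUT={a@B4, b@B2, c@B2, e@B2, f@B4}
  B5: | IN={a@B4, b@B2, c@B2, e@B2, f@B4} | OUT={a@B4, b@B5, c@B2, d@B5, e@B2, f@B5}

B0 is the boundary node: IN[B0] = {}
Applying B0's transfer function to that IN value gives OUT[B0] (row B0 above).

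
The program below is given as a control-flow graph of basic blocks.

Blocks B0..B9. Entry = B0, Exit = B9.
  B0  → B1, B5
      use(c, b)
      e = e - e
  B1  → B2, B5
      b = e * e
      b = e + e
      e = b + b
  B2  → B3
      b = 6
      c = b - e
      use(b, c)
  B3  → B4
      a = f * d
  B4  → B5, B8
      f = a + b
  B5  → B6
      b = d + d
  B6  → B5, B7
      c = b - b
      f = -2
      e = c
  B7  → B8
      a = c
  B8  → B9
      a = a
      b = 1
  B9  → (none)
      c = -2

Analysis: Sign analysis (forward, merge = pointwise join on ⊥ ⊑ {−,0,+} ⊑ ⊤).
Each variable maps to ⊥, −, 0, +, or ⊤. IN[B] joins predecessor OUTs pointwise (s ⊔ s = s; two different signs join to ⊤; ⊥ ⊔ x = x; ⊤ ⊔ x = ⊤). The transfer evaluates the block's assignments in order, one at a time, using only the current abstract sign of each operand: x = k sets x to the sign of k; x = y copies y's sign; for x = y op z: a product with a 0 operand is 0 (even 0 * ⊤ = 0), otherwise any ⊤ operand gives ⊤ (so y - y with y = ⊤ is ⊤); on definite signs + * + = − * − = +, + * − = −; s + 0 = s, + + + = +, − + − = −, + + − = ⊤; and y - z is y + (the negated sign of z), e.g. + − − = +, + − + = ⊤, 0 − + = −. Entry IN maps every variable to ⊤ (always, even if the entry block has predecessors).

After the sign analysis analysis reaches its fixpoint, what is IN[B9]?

Fixpoint table:
  B0:  IN=(all ⊤)  OUT=(all ⊤)
  B1:  IN=(all ⊤)  OUT=(all ⊤)
  B2:  IN=(all ⊤)  OUT={b:+; rest ⊤}
  B3:  IN={b:+; rest ⊤}  OUT={b:+; rest ⊤}
  B4:  IN={b:+; rest ⊤}  OUT={b:+; rest ⊤}
  B5:  IN=(all ⊤)  OUT=(all ⊤)
  B6:  IN=(all ⊤)  OUT={f:-; rest ⊤}
  B7:  IN={f:-; rest ⊤}  OUT={f:-; rest ⊤}
  B8:  IN=(all ⊤)  OUT={b:+; rest ⊤}
  B9:  IN={b:+; rest ⊤}  OUT={b:+, c:-; rest ⊤}

Merge at B9: IN[B9] = OUT[B8] = {a: ⊤, b: +, c: ⊤, d: ⊤, e: ⊤, f: ⊤}

Answer: {a: ⊤, b: +, c: ⊤, d: ⊤, e: ⊤, f: ⊤}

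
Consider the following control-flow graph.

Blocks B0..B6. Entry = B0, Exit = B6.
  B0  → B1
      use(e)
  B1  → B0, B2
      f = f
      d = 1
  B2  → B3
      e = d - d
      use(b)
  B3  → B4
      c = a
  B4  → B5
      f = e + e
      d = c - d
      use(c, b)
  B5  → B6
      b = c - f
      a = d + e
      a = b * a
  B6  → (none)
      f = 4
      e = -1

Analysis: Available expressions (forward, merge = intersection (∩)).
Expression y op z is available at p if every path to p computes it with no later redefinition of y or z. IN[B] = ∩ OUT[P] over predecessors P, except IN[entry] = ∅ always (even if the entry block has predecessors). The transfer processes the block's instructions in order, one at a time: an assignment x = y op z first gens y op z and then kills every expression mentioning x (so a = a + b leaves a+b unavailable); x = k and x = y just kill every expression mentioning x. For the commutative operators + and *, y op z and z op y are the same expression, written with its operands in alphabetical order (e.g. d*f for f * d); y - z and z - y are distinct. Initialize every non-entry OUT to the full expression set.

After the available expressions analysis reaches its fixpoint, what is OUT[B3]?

Answer: {d-d}

Working:
Per-block solution:
  B0:   IN={}   OUT={}
  B1:   IN={}   OUT={}
  B2:   IN={}   OUT={d-d}
  B3:   IN={d-d}   OUT={d-d}
  B4:   IN={d-d}   OUT={e+e}
  B5:   IN={e+e}   OUT={c-f, d+e, e+e}
  B6:   IN={c-f, d+e, e+e}   OUT={}

Merge at B3: IN[B3] = OUT[B2] = {d-d}
Applying B3's transfer function to that IN value gives OUT[B3] (row B3 above).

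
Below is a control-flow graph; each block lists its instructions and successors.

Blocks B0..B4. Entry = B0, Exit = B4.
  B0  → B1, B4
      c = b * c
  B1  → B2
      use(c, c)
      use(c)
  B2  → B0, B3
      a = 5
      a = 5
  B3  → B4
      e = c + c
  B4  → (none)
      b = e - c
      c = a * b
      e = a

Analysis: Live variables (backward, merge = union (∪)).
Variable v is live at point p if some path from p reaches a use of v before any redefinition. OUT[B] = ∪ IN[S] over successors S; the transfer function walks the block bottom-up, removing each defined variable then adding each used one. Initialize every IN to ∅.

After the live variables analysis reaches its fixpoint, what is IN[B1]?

Converged values:
  B0:   IN={a, b, c, e}   OUT={a, b, c, e}
  B1:   IN={b, c, e}   OUT={b, c, e}
  B2:   IN={b, c, e}   OUT={a, b, c, e}
  B3:   IN={a, c}   OUT={a, c, e}
  B4:   IN={a, c, e}   OUT={}

Merge at B1: OUT[B1] = IN[B2] = {b, c, e}
Applying B1's transfer function to that OUT value gives IN[B1] (row B1 above).

Answer: {b, c, e}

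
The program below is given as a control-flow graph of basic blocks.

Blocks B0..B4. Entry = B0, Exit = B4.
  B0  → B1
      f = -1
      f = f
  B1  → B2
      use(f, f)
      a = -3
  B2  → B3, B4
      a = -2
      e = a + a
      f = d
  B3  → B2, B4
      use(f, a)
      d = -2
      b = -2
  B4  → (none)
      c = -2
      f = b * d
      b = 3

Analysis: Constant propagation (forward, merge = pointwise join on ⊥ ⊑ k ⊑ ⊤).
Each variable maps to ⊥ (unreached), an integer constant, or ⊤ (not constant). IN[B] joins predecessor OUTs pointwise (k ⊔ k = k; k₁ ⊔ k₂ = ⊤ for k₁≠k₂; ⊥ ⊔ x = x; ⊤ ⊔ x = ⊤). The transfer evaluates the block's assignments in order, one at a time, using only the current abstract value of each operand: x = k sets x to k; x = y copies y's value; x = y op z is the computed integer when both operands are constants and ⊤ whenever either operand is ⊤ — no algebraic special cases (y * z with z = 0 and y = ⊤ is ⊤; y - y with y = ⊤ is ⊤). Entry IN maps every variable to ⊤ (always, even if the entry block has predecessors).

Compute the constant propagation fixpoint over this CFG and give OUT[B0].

Fixpoint table:
  B0: | IN=(all ⊤) | OUT={f:-1; rest ⊤}
  B1: | IN={f:-1; rest ⊤} | OUT={a:-3, f:-1; rest ⊤}
  B2: | IN=(all ⊤) | OUT={a:-2, e:-4; rest ⊤}
  B3: | IN={a:-2, e:-4; rest ⊤} | OUT={a:-2, b:-2, d:-2, e:-4; rest ⊤}
  B4: | IN={a:-2, e:-4; rest ⊤} | OUT={a:-2, b:3, c:-2, e:-4; rest ⊤}

B0 is the boundary node: IN[B0] = {a: ⊤, b: ⊤, c: ⊤, d: ⊤, e: ⊤, f: ⊤}
Applying B0's transfer function to that IN value gives OUT[B0] (row B0 above).

Answer: {a: ⊤, b: ⊤, c: ⊤, d: ⊤, e: ⊤, f: -1}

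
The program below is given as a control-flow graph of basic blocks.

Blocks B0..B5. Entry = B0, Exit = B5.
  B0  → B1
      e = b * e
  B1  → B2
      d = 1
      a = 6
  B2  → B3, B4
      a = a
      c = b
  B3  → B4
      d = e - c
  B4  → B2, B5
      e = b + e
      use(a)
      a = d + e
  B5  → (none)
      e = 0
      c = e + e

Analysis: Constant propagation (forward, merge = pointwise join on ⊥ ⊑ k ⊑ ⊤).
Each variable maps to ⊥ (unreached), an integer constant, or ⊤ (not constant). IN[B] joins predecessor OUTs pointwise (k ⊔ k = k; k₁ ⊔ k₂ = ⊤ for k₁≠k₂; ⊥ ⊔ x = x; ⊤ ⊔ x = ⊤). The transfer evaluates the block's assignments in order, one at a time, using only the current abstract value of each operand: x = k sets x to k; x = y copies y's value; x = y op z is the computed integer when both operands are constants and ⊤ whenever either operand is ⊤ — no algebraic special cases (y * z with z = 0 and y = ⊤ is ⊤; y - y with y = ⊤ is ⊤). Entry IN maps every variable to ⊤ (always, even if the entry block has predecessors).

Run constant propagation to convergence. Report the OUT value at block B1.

Answer: {a: 6, b: ⊤, c: ⊤, d: 1, e: ⊤, f: ⊤}

Derivation:
Fixpoint table:
  B0:  IN=(all ⊤)  OUT=(all ⊤)
  B1:  IN=(all ⊤)  OUT={a:6, d:1; rest ⊤}
  B2:  IN=(all ⊤)  OUT=(all ⊤)
  B3:  IN=(all ⊤)  OUT=(all ⊤)
  B4:  IN=(all ⊤)  OUT=(all ⊤)
  B5:  IN=(all ⊤)  OUT={c:0, e:0; rest ⊤}

Merge at B1: IN[B1] = OUT[B0] = {a: ⊤, b: ⊤, c: ⊤, d: ⊤, e: ⊤, f: ⊤}
Applying B1's transfer function to that IN value gives OUT[B1] (row B1 above).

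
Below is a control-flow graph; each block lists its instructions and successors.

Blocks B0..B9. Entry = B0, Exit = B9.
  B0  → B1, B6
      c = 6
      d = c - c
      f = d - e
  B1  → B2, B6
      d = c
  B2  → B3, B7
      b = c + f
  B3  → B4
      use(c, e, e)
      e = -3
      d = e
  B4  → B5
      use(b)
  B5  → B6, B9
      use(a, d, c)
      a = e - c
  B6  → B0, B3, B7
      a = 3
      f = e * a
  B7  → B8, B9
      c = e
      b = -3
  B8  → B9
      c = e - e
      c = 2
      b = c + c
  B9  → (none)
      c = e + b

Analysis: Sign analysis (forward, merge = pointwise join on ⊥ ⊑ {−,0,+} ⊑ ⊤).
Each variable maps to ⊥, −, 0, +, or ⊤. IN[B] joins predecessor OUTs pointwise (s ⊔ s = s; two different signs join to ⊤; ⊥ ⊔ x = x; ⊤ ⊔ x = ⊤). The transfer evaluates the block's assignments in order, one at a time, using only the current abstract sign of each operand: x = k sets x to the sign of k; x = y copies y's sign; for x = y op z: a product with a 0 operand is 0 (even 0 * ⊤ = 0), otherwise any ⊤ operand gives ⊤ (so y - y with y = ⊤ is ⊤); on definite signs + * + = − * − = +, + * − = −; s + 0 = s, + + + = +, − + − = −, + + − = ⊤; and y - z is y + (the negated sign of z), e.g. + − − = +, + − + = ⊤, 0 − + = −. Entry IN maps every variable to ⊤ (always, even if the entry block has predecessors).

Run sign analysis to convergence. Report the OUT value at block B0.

Answer: {a: ⊤, b: ⊤, c: +, d: ⊤, e: ⊤, f: ⊤}

Trace:
Per-block solution:
  B0:   IN=(all ⊤)   OUT={c:+; rest ⊤}
  B1:   IN={c:+; rest ⊤}   OUT={c:+, d:+; rest ⊤}
  B2:   IN={c:+, d:+; rest ⊤}   OUT={c:+, d:+; rest ⊤}
  B3:   IN={c:+; rest ⊤}   OUT={c:+, d:-, e:-; rest ⊤}
  B4:   IN={c:+, d:-, e:-; rest ⊤}   OUT={c:+, d:-, e:-; rest ⊤}
  B5:   IN={c:+, d:-, e:-; rest ⊤}   OUT={a:-, c:+, d:-, e:-; rest ⊤}
  B6:   IN={c:+; rest ⊤}   OUT={a:+, c:+; rest ⊤}
  B7:   IN={c:+; rest ⊤}   OUT={b:-; rest ⊤}
  B8:   IN={b:-; rest ⊤}   OUT={b:+, c:+; rest ⊤}
  B9:   IN=(all ⊤)   OUT=(all ⊤)

Merge at B0 (entry node, so the boundary value (all ⊤) is joined with the incoming edge(s)): IN[B0] = (all ⊤) ⊔ OUT[B6] = {a: ⊤, b: ⊤, c: ⊤, d: ⊤, e: ⊤, f: ⊤}
Applying B0's transfer function to that IN value gives OUT[B0] (row B0 above).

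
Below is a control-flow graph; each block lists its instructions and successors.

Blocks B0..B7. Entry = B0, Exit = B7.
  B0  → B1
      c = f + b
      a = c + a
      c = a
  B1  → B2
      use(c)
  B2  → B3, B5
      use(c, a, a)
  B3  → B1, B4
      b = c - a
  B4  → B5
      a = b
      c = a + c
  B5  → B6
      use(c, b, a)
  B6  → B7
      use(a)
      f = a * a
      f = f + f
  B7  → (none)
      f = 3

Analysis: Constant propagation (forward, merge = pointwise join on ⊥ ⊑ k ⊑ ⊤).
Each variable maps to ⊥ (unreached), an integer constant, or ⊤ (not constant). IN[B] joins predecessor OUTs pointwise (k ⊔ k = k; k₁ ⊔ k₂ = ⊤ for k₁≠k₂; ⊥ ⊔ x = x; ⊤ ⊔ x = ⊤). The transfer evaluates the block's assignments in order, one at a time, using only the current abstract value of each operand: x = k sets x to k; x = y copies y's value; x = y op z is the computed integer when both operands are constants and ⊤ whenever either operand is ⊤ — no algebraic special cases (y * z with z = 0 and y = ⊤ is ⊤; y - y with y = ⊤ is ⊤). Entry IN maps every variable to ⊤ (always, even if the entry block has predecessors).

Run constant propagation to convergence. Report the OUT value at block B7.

Answer: {a: ⊤, b: ⊤, c: ⊤, d: ⊤, e: ⊤, f: 3}

Derivation:
Per-block solution:
  B0:   IN=(all ⊤)   OUT=(all ⊤)
  B1:   IN=(all ⊤)   OUT=(all ⊤)
  B2:   IN=(all ⊤)   OUT=(all ⊤)
  B3:   IN=(all ⊤)   OUT=(all ⊤)
  B4:   IN=(all ⊤)   OUT=(all ⊤)
  B5:   IN=(all ⊤)   OUT=(all ⊤)
  B6:   IN=(all ⊤)   OUT=(all ⊤)
  B7:   IN=(all ⊤)   OUT={f:3; rest ⊤}

Merge at B7: IN[B7] = OUT[B6] = {a: ⊤, b: ⊤, c: ⊤, d: ⊤, e: ⊤, f: ⊤}
Applying B7's transfer function to that IN value gives OUT[B7] (row B7 above).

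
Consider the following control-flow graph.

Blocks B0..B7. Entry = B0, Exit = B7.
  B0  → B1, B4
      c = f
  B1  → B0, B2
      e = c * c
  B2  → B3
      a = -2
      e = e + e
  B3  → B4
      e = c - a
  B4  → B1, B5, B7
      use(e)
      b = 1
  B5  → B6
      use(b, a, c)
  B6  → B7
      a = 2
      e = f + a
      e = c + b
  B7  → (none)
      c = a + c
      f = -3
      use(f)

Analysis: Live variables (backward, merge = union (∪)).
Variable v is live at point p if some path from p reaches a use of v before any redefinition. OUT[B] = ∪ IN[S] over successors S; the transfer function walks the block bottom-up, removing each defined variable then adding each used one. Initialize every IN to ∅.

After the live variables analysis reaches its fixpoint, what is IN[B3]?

Converged values:
  B0:  IN={a, e, f}  OUT={a, c, e, f}
  B1:  IN={a, c, f}  OUT={a, c, e, f}
  B2:  IN={c, e, f}  OUT={a, c, f}
  B3:  IN={a, c, f}  OUT={a, c, e, f}
  B4:  IN={a, c, e, f}  OUT={a, b, c, f}
  B5:  IN={a, b, c, f}  OUT={b, c, f}
  B6:  IN={b, c, f}  OUT={a, c}
  B7:  IN={a, c}  OUT={}

Merge at B3: OUT[B3] = IN[B4] = {a, c, e, f}
Applying B3's transfer function to that OUT value gives IN[B3] (row B3 above).

Answer: {a, c, f}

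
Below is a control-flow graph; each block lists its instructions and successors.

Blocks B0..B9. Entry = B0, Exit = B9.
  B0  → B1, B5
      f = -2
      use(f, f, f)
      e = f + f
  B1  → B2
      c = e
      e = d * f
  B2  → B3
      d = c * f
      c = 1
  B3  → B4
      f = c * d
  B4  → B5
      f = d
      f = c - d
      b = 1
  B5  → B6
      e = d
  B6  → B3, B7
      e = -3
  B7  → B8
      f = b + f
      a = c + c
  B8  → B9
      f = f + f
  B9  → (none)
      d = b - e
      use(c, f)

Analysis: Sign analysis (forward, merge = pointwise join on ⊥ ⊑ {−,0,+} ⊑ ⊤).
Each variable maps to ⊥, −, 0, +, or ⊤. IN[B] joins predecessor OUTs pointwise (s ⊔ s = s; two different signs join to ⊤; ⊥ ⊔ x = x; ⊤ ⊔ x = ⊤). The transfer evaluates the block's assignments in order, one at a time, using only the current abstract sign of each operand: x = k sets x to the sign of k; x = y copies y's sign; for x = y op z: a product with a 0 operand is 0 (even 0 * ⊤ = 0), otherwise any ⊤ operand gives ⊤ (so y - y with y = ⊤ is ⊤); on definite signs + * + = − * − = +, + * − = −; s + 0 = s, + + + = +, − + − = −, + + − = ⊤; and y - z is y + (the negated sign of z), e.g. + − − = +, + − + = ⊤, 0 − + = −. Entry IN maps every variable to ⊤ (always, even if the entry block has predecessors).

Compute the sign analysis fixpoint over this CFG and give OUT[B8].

Fixpoint table:
  B0:  IN=(all ⊤)  OUT={e:-, f:-; rest ⊤}
  B1:  IN={e:-, f:-; rest ⊤}  OUT={c:-, f:-; rest ⊤}
  B2:  IN={c:-, f:-; rest ⊤}  OUT={c:+, d:+, f:-; rest ⊤}
  B3:  IN=(all ⊤)  OUT=(all ⊤)
  B4:  IN=(all ⊤)  OUT={b:+; rest ⊤}
  B5:  IN=(all ⊤)  OUT=(all ⊤)
  B6:  IN=(all ⊤)  OUT={e:-; rest ⊤}
  B7:  IN={e:-; rest ⊤}  OUT={e:-; rest ⊤}
  B8:  IN={e:-; rest ⊤}  OUT={e:-; rest ⊤}
  B9:  IN={e:-; rest ⊤}  OUT={e:-; rest ⊤}

Merge at B8: IN[B8] = OUT[B7] = {a: ⊤, b: ⊤, c: ⊤, d: ⊤, e: -, f: ⊤}
Applying B8's transfer function to that IN value gives OUT[B8] (row B8 above).

Answer: {a: ⊤, b: ⊤, c: ⊤, d: ⊤, e: -, f: ⊤}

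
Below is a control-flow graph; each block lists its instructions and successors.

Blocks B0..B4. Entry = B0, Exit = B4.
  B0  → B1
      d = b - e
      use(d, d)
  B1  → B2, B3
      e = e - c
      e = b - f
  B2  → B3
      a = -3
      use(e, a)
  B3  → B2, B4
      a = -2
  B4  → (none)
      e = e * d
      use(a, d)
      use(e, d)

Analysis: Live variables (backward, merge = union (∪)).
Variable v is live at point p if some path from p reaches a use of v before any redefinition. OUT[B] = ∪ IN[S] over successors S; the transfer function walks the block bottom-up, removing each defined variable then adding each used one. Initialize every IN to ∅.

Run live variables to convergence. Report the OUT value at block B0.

Answer: {b, c, d, e, f}

Derivation:
Converged values:
  B0:   IN={b, c, e, f}   OUT={b, c, d, e, f}
  B1:   IN={b, c, d, e, f}   OUT={d, e}
  B2:   IN={d, e}   OUT={d, e}
  B3:   IN={d, e}   OUT={a, d, e}
  B4:   IN={a, d, e}   OUT={}

Merge at B0: OUT[B0] = IN[B1] = {b, c, d, e, f}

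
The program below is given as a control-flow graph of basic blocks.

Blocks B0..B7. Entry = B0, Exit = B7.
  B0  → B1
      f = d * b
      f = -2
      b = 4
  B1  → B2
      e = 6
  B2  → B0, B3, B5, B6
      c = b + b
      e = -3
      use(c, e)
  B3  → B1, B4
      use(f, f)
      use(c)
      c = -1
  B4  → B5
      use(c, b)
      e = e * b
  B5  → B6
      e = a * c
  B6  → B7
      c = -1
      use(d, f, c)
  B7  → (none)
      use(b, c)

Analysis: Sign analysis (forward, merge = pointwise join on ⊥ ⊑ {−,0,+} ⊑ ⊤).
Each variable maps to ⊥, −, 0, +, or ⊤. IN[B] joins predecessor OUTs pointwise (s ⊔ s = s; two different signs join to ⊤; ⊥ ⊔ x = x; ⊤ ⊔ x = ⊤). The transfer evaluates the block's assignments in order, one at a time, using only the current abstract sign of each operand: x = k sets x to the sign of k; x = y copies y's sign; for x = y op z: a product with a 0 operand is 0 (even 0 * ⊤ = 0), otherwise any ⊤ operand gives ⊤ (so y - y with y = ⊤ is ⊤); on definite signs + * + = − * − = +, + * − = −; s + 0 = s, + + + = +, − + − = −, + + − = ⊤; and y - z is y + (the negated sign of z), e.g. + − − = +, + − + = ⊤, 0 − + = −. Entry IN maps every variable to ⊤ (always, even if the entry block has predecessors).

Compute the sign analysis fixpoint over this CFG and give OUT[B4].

Converged values:
  B0:  IN=(all ⊤)  OUT={b:+, f:-; rest ⊤}
  B1:  IN={b:+, f:-; rest ⊤}  OUT={b:+, e:+, f:-; rest ⊤}
  B2:  IN={b:+, e:+, f:-; rest ⊤}  OUT={b:+, c:+, e:-, f:-; rest ⊤}
  B3:  IN={b:+, c:+, e:-, f:-; rest ⊤}  OUT={b:+, c:-, e:-, f:-; rest ⊤}
  B4:  IN={b:+, c:-, e:-, f:-; rest ⊤}  OUT={b:+, c:-, e:-, f:-; rest ⊤}
  B5:  IN={b:+, e:-, f:-; rest ⊤}  OUT={b:+, f:-; rest ⊤}
  B6:  IN={b:+, f:-; rest ⊤}  OUT={b:+, c:-, f:-; rest ⊤}
  B7:  IN={b:+, c:-, f:-; rest ⊤}  OUT={b:+, c:-, f:-; rest ⊤}

Merge at B4: IN[B4] = OUT[B3] = {a: ⊤, b: +, c: -, d: ⊤, e: -, f: -}
Applying B4's transfer function to that IN value gives OUT[B4] (row B4 above).

Answer: {a: ⊤, b: +, c: -, d: ⊤, e: -, f: -}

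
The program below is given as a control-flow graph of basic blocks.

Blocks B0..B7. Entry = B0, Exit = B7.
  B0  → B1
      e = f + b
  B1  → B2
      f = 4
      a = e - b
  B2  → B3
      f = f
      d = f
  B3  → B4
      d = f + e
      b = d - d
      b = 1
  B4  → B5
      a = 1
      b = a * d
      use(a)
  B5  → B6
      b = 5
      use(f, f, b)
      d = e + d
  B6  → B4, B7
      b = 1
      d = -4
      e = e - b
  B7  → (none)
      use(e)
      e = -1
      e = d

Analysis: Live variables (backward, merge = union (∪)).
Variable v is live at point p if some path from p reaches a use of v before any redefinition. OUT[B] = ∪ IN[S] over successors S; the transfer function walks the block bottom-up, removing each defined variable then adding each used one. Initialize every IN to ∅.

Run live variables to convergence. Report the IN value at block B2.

Per-block solution:
  B0: | IN={b, f} | OUT={b, e}
  B1: | IN={b, e} | OUT={e, f}
  B2: | IN={e, f} | OUT={e, f}
  B3: | IN={e, f} | OUT={d, e, f}
  B4: | IN={d, e, f} | OUT={d, e, f}
  B5: | IN={d, e, f} | OUT={e, f}
  B6: | IN={e, f} | OUT={d, e, f}
  B7: | IN={d, e} | OUT={}

Merge at B2: OUT[B2] = IN[B3] = {e, f}
Applying B2's transfer function to that OUT value gives IN[B2] (row B2 above).

Answer: {e, f}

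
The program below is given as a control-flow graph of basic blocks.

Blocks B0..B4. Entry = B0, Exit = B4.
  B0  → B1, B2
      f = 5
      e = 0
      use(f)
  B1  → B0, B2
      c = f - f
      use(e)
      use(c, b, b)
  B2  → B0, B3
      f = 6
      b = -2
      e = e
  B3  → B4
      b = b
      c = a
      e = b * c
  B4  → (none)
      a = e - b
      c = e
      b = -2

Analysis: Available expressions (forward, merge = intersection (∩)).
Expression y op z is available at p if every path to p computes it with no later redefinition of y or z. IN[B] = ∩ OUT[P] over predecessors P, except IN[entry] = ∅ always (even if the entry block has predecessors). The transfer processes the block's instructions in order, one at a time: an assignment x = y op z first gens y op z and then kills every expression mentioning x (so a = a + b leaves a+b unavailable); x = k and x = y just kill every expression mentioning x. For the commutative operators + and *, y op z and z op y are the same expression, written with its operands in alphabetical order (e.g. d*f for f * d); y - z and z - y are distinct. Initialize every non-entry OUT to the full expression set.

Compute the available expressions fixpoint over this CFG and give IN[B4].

Answer: {b*c}

Trace:
Fixpoint table:
  B0:   IN={}   OUT={}
  B1:   IN={}   OUT={f-f}
  B2:   IN={}   OUT={}
  B3:   IN={}   OUT={b*c}
  B4:   IN={b*c}   OUT={}

Merge at B4: IN[B4] = OUT[B3] = {b*c}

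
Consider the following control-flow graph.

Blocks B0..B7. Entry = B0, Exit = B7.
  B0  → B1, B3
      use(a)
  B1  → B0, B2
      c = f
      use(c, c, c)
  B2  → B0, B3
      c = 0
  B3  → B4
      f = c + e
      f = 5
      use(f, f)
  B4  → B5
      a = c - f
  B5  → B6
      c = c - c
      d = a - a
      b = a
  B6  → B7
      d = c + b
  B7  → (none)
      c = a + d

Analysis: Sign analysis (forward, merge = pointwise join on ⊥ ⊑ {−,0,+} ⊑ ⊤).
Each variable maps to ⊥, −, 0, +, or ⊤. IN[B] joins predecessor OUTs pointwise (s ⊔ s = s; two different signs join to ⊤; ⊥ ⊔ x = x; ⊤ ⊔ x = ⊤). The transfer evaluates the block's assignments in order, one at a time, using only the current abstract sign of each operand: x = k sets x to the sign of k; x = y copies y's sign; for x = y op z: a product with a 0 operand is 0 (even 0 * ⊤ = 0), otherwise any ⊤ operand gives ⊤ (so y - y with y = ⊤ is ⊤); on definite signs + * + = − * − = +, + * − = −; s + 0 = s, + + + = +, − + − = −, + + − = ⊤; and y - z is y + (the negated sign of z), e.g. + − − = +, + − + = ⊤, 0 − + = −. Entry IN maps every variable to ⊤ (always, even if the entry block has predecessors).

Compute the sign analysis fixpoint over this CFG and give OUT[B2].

Per-block solution:
  B0:  IN=(all ⊤)  OUT=(all ⊤)
  B1:  IN=(all ⊤)  OUT=(all ⊤)
  B2:  IN=(all ⊤)  OUT={c:0; rest ⊤}
  B3:  IN=(all ⊤)  OUT={f:+; rest ⊤}
  B4:  IN={f:+; rest ⊤}  OUT={f:+; rest ⊤}
  B5:  IN={f:+; rest ⊤}  OUT={f:+; rest ⊤}
  B6:  IN={f:+; rest ⊤}  OUT={f:+; rest ⊤}
  B7:  IN={f:+; rest ⊤}  OUT={f:+; rest ⊤}

Merge at B2: IN[B2] = OUT[B1] = {a: ⊤, b: ⊤, c: ⊤, d: ⊤, e: ⊤, f: ⊤}
Applying B2's transfer function to that IN value gives OUT[B2] (row B2 above).

Answer: {a: ⊤, b: ⊤, c: 0, d: ⊤, e: ⊤, f: ⊤}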